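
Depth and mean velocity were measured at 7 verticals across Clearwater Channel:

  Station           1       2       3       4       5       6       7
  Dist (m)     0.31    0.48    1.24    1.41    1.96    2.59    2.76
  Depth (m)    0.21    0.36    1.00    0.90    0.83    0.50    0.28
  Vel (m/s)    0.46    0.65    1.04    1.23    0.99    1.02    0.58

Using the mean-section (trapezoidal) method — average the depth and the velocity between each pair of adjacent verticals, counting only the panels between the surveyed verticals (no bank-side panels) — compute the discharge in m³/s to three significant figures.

1.65 m³/s

Panel 1-2: Δb = 0.17 m, d̄ = (0.21+0.36)/2 = 0.285, v̄ = (0.46+0.65)/2 = 0.555 → q = 0.17×0.285×0.555 = 0.02689 m³/s
Panel 2-3: Δb = 0.76 m, d̄ = (0.36+1.00)/2 = 0.68, v̄ = (0.65+1.04)/2 = 0.845 → q = 0.76×0.68×0.845 = 0.4367 m³/s
Panel 3-4: Δb = 0.17 m, d̄ = (1.00+0.90)/2 = 0.95, v̄ = (1.04+1.23)/2 = 1.135 → q = 0.17×0.95×1.135 = 0.1833 m³/s
Panel 4-5: Δb = 0.55 m, d̄ = (0.90+0.83)/2 = 0.865, v̄ = (1.23+0.99)/2 = 1.11 → q = 0.55×0.865×1.11 = 0.5281 m³/s
Panel 5-6: Δb = 0.63 m, d̄ = (0.83+0.50)/2 = 0.665, v̄ = (0.99+1.02)/2 = 1.005 → q = 0.63×0.665×1.005 = 0.4210 m³/s
Panel 6-7: Δb = 0.17 m, d̄ = (0.50+0.28)/2 = 0.39, v̄ = (1.02+0.58)/2 = 0.8 → q = 0.17×0.39×0.8 = 0.05304 m³/s
Q = Σ q = 1.649 m³/s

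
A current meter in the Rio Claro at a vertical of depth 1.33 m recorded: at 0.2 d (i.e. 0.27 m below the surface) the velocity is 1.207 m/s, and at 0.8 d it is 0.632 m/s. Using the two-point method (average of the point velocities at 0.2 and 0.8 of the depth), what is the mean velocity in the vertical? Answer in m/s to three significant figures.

0.920 m/s

v̄ = (1.207 + 0.632) / 2 = 0.9195 m/s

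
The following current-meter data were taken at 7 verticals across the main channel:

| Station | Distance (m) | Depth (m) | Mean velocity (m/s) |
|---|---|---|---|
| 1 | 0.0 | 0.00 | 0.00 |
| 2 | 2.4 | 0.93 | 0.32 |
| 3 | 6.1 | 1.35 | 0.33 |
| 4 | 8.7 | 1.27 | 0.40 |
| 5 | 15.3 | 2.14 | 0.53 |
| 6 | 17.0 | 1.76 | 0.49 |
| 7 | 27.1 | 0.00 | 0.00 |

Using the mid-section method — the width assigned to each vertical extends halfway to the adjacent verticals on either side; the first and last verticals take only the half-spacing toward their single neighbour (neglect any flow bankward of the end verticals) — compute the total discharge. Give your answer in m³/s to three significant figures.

14.4 m³/s

w_2 = (6.1 − 0.0)/2 = 3.05 m; q_2 = 0.32 × 0.93 × 3.05 = 0.9077 m³/s
w_3 = (8.7 − 2.4)/2 = 3.15 m; q_3 = 0.33 × 1.35 × 3.15 = 1.403 m³/s
w_4 = (15.3 − 6.1)/2 = 4.6 m; q_4 = 0.40 × 1.27 × 4.6 = 2.337 m³/s
w_5 = (17.0 − 8.7)/2 = 4.15 m; q_5 = 0.53 × 2.14 × 4.15 = 4.707 m³/s
w_6 = (27.1 − 15.3)/2 = 5.9 m; q_6 = 0.49 × 1.76 × 5.9 = 5.088 m³/s
Stations 1, 7 contribute zero (depth or velocity is 0).
Q = Σ qᵢ = 14.44 m³/s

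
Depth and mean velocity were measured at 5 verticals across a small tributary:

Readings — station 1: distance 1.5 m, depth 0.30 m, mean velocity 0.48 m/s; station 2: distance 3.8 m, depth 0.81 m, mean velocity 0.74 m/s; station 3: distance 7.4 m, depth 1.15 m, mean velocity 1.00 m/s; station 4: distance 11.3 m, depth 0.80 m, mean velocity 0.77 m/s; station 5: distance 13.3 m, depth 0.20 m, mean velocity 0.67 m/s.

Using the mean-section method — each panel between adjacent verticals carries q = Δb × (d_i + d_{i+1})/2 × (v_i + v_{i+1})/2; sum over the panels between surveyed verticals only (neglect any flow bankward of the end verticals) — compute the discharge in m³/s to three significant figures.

Panel 1-2: Δb = 2.3 m, d̄ = (0.30+0.81)/2 = 0.555, v̄ = (0.48+0.74)/2 = 0.61 → q = 2.3×0.555×0.61 = 0.7787 m³/s
Panel 2-3: Δb = 3.6 m, d̄ = (0.81+1.15)/2 = 0.98, v̄ = (0.74+1.00)/2 = 0.87 → q = 3.6×0.98×0.87 = 3.069 m³/s
Panel 3-4: Δb = 3.9 m, d̄ = (1.15+0.80)/2 = 0.975, v̄ = (1.00+0.77)/2 = 0.885 → q = 3.9×0.975×0.885 = 3.365 m³/s
Panel 4-5: Δb = 2 m, d̄ = (0.80+0.20)/2 = 0.5, v̄ = (0.77+0.67)/2 = 0.72 → q = 2×0.5×0.72 = 0.7200 m³/s
Q = Σ q = 7.933 m³/s

7.93 m³/s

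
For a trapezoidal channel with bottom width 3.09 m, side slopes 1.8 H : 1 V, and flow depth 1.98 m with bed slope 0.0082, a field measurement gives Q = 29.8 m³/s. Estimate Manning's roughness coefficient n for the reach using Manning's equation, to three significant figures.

A = (b + z·y)·y = (3.09 + 1.8×1.98)×1.98 = 13.17 m²
P = b + 2y√(1+z²) = 3.09 + 2×1.98×√(1+1.8²) = 11.24 m
R = A/P = 13.17/11.24 = 1.172 m
n = (1/Q)·A·R^(2/3)·S^(1/2) = (1/29.8) × 13.17 × 1.111 × 0.09055 = 0.04450

0.0445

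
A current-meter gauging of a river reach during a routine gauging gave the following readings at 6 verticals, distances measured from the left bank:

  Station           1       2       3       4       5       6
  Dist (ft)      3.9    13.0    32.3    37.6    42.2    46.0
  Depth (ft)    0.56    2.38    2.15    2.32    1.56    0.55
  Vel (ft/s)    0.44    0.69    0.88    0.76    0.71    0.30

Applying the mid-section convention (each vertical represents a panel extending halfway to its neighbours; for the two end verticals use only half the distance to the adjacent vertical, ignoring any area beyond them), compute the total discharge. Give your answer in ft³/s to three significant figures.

w_1 = (13.0 − 3.9)/2 = 4.55 ft; q_1 = 0.44 × 0.56 × 4.55 = 1.121 ft³/s
w_2 = (32.3 − 3.9)/2 = 14.2 ft; q_2 = 0.69 × 2.38 × 14.2 = 23.32 ft³/s
w_3 = (37.6 − 13.0)/2 = 12.3 ft; q_3 = 0.88 × 2.15 × 12.3 = 23.27 ft³/s
w_4 = (42.2 − 32.3)/2 = 4.95 ft; q_4 = 0.76 × 2.32 × 4.95 = 8.728 ft³/s
w_5 = (46.0 − 37.6)/2 = 4.2 ft; q_5 = 0.71 × 1.56 × 4.2 = 4.652 ft³/s
w_6 = (46.0 − 42.2)/2 = 1.9 ft; q_6 = 0.30 × 0.55 × 1.9 = 0.3135 ft³/s
Q = Σ qᵢ = 61.41 ft³/s

61.4 ft³/s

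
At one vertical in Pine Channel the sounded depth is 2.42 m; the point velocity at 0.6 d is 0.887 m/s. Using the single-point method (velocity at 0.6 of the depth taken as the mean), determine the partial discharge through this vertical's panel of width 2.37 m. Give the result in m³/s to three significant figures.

5.09 m³/s

v̄ = v₀.₆ = 0.887 m/s
q = v̄ × d × w = 0.8870 × 2.42 × 2.37 = 5.087 m³/s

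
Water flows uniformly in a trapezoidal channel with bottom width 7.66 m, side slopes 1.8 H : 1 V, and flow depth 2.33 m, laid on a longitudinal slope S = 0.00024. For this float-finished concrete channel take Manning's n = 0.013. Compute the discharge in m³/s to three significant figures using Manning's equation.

45.0 m³/s

A = (b + z·y)·y = (7.66 + 1.8×2.33)×2.33 = 27.62 m²
P = b + 2y√(1+z²) = 7.66 + 2×2.33×√(1+1.8²) = 17.26 m
R = A/P = 27.62/17.26 = 1.601 m
Q = (1/n)·A·R^(2/3)·S^(1/2) = (1/0.013) × 27.62 × 1.601^(2/3) × 0.00024^(1/2) = 45.04 m³/s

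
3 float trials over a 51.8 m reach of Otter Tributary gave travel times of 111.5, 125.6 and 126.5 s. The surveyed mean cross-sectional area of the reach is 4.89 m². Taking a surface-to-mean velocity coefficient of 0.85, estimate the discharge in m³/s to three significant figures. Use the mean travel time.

1.78 m³/s

t̄ = (111.5 + 125.6 + 126.5) / 3 = 121.2 s
v_surface = L / t̄ = 51.8 / 121.2 = 0.4274 m/s
v_mean = 0.85 × 0.4274 = 0.3633 m/s
Q = A × v_mean = 4.89 × 0.3633 = 1.776 m³/s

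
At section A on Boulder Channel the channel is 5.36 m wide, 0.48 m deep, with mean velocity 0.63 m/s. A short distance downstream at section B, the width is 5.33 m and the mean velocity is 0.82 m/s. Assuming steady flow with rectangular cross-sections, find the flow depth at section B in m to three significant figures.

0.371 m

Q = A₁V₁ = (5.36×0.48) × 0.63 = 1.621 m³/s
d₂ = Q/(b₂ V₂) = 1.621/(5.33×0.82) = 0.3709 m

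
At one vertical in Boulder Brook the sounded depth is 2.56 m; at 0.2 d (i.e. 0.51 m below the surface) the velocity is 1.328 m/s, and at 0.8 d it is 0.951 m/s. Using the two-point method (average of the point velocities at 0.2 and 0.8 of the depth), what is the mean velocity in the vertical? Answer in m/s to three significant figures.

v̄ = (1.328 + 0.951) / 2 = 1.140 m/s

1.14 m/s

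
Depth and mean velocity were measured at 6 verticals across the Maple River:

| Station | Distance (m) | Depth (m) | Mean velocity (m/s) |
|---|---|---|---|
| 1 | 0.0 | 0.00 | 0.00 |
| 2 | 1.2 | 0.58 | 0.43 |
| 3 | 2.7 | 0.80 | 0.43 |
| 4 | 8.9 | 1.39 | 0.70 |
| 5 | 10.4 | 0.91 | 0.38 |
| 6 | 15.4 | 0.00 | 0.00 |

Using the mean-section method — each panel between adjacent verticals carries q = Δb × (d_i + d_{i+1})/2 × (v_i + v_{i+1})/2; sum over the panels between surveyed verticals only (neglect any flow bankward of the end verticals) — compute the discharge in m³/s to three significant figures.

5.72 m³/s

Panel 1-2: Δb = 1.2 m, d̄ = (0.00+0.58)/2 = 0.29, v̄ = (0.00+0.43)/2 = 0.215 → q = 1.2×0.29×0.215 = 0.07482 m³/s
Panel 2-3: Δb = 1.5 m, d̄ = (0.58+0.80)/2 = 0.69, v̄ = (0.43+0.43)/2 = 0.43 → q = 1.5×0.69×0.43 = 0.4451 m³/s
Panel 3-4: Δb = 6.2 m, d̄ = (0.80+1.39)/2 = 1.095, v̄ = (0.43+0.70)/2 = 0.565 → q = 6.2×1.095×0.565 = 3.836 m³/s
Panel 4-5: Δb = 1.5 m, d̄ = (1.39+0.91)/2 = 1.15, v̄ = (0.70+0.38)/2 = 0.54 → q = 1.5×1.15×0.54 = 0.9315 m³/s
Panel 5-6: Δb = 5 m, d̄ = (0.91+0.00)/2 = 0.455, v̄ = (0.38+0.00)/2 = 0.19 → q = 5×0.455×0.19 = 0.4323 m³/s
Q = Σ q = 5.719 m³/s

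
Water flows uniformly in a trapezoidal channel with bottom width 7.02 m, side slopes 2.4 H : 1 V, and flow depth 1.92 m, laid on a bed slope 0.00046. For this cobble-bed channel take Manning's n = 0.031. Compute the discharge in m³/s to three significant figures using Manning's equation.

A = (b + z·y)·y = (7.02 + 2.4×1.92)×1.92 = 22.33 m²
P = b + 2y√(1+z²) = 7.02 + 2×1.92×√(1+2.4²) = 17.00 m
R = A/P = 22.33/17.00 = 1.313 m
Q = (1/n)·A·R^(2/3)·S^(1/2) = (1/0.031) × 22.33 × 1.313^(2/3) × 0.00046^(1/2) = 18.52 m³/s

18.5 m³/s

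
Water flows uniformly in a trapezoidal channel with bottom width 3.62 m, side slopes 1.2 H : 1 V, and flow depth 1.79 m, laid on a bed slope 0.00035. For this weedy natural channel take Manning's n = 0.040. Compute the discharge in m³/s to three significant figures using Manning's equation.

A = (b + z·y)·y = (3.62 + 1.2×1.79)×1.79 = 10.32 m²
P = b + 2y√(1+z²) = 3.62 + 2×1.79×√(1+1.2²) = 9.212 m
R = A/P = 10.32/9.212 = 1.121 m
Q = (1/n)·A·R^(2/3)·S^(1/2) = (1/0.040) × 10.32 × 1.121^(2/3) × 0.00035^(1/2) = 5.210 m³/s

5.21 m³/s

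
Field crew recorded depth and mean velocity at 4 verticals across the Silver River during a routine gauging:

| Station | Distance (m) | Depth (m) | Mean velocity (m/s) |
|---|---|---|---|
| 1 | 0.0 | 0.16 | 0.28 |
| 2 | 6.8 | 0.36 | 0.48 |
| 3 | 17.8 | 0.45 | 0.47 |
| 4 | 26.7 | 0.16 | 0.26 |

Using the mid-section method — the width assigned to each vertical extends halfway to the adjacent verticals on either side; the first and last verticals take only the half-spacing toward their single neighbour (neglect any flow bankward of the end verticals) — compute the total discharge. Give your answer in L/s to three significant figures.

w_1 = (6.8 − 0.0)/2 = 3.4 m; q_1 = 0.28 × 0.16 × 3.4 = 0.1523 m³/s
w_2 = (17.8 − 0.0)/2 = 8.9 m; q_2 = 0.48 × 0.36 × 8.9 = 1.538 m³/s
w_3 = (26.7 − 6.8)/2 = 9.95 m; q_3 = 0.47 × 0.45 × 9.95 = 2.104 m³/s
w_4 = (26.7 − 17.8)/2 = 4.45 m; q_4 = 0.26 × 0.16 × 4.45 = 0.1851 m³/s
Q = Σ qᵢ = 3.980 m³/s
= 3.980 × 1000 = 3980 L/s

3980 L/s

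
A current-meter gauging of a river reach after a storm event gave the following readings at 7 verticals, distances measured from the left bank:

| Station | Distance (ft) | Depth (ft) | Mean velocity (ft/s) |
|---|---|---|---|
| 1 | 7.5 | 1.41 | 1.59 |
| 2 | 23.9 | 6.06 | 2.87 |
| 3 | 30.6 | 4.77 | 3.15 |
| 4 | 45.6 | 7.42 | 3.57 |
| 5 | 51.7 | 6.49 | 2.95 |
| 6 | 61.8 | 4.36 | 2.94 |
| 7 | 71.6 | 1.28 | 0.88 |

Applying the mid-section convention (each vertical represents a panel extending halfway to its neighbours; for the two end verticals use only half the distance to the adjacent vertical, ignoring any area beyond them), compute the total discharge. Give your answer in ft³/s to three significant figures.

w_1 = (23.9 − 7.5)/2 = 8.2 ft; q_1 = 1.59 × 1.41 × 8.2 = 18.38 ft³/s
w_2 = (30.6 − 7.5)/2 = 11.55 ft; q_2 = 2.87 × 6.06 × 11.55 = 200.9 ft³/s
w_3 = (45.6 − 23.9)/2 = 10.85 ft; q_3 = 3.15 × 4.77 × 10.85 = 163.0 ft³/s
w_4 = (51.7 − 30.6)/2 = 10.55 ft; q_4 = 3.57 × 7.42 × 10.55 = 279.5 ft³/s
w_5 = (61.8 − 45.6)/2 = 8.1 ft; q_5 = 2.95 × 6.49 × 8.1 = 155.1 ft³/s
w_6 = (71.6 − 51.7)/2 = 9.95 ft; q_6 = 2.94 × 4.36 × 9.95 = 127.5 ft³/s
w_7 = (71.6 − 61.8)/2 = 4.9 ft; q_7 = 0.88 × 1.28 × 4.9 = 5.519 ft³/s
Q = Σ qᵢ = 949.9 ft³/s

950 ft³/s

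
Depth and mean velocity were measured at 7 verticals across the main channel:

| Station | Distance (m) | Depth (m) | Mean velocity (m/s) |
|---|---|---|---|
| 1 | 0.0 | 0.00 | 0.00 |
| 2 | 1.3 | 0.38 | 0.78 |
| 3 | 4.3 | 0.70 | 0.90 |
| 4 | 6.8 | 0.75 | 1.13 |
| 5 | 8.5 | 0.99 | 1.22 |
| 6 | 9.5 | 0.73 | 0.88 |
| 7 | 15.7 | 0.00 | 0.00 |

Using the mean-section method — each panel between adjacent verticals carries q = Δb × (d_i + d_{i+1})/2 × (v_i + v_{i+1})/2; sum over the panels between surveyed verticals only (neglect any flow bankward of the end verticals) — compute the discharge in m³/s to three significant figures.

Panel 1-2: Δb = 1.3 m, d̄ = (0.00+0.38)/2 = 0.19, v̄ = (0.00+0.78)/2 = 0.39 → q = 1.3×0.19×0.39 = 0.09633 m³/s
Panel 2-3: Δb = 3 m, d̄ = (0.38+0.70)/2 = 0.54, v̄ = (0.78+0.90)/2 = 0.84 → q = 3×0.54×0.84 = 1.361 m³/s
Panel 3-4: Δb = 2.5 m, d̄ = (0.70+0.75)/2 = 0.725, v̄ = (0.90+1.13)/2 = 1.015 → q = 2.5×0.725×1.015 = 1.840 m³/s
Panel 4-5: Δb = 1.7 m, d̄ = (0.75+0.99)/2 = 0.87, v̄ = (1.13+1.22)/2 = 1.175 → q = 1.7×0.87×1.175 = 1.738 m³/s
Panel 5-6: Δb = 1 m, d̄ = (0.99+0.73)/2 = 0.86, v̄ = (1.22+0.88)/2 = 1.05 → q = 1×0.86×1.05 = 0.9030 m³/s
Panel 6-7: Δb = 6.2 m, d̄ = (0.73+0.00)/2 = 0.365, v̄ = (0.88+0.00)/2 = 0.44 → q = 6.2×0.365×0.44 = 0.9957 m³/s
Q = Σ q = 6.933 m³/s

6.93 m³/s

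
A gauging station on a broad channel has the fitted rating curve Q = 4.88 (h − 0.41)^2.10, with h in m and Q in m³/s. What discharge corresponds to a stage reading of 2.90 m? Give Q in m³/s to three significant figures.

Q = 4.88 × (2.90 − 0.41)^2.10 = 4.88 × 2.49^2.10 = 33.15 m³/s

33.1 m³/s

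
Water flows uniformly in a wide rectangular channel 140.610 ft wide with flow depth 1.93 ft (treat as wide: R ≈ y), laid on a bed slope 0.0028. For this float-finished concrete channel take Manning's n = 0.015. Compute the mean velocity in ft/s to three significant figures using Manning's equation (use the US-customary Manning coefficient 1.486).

A = b·y = 140.610 × 1.93 = 271.4 ft²
Wide channel: R ≈ y = 1.93 ft
Q = (1.486/n)·A·R^(2/3)·S^(1/2) = (1.486/0.015) × 271.4 × 1.930^(2/3) × 0.0028^(1/2) = 2205 ft³/s
V = Q/A = 2205/271.4 = 8.126 ft/s

8.13 ft/s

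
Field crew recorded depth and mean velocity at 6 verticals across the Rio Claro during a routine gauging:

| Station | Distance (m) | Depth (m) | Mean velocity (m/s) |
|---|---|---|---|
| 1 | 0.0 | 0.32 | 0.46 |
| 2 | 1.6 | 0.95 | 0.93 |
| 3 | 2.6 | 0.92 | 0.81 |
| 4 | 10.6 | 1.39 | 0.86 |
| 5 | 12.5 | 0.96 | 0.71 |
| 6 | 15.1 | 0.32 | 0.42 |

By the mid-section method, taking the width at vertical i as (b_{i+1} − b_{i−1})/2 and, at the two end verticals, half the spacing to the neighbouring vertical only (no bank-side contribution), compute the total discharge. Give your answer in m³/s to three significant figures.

12.2 m³/s

w_1 = (1.6 − 0.0)/2 = 0.8 m; q_1 = 0.46 × 0.32 × 0.8 = 0.1178 m³/s
w_2 = (2.6 − 0.0)/2 = 1.3 m; q_2 = 0.93 × 0.95 × 1.3 = 1.149 m³/s
w_3 = (10.6 − 1.6)/2 = 4.5 m; q_3 = 0.81 × 0.92 × 4.5 = 3.353 m³/s
w_4 = (12.5 − 2.6)/2 = 4.95 m; q_4 = 0.86 × 1.39 × 4.95 = 5.917 m³/s
w_5 = (15.1 − 10.6)/2 = 2.25 m; q_5 = 0.71 × 0.96 × 2.25 = 1.534 m³/s
w_6 = (15.1 − 12.5)/2 = 1.3 m; q_6 = 0.42 × 0.32 × 1.3 = 0.1747 m³/s
Q = Σ qᵢ = 12.25 m³/s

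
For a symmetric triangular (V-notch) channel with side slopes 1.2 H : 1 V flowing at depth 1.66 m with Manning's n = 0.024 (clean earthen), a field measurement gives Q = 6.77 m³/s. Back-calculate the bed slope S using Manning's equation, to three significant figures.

0.00440

A = z·y² = 1.2×1.66² = 3.307 m²
P = 2y√(1+z²) = 2×1.66×√(1+1.2²) = 5.186 m
R = A/P = 3.307/5.186 = 0.6376 m
S = (Q·n / (1·A·R^(2/3)))² = (6.77×0.024 / (1×3.307×0.7408))² = 0.004399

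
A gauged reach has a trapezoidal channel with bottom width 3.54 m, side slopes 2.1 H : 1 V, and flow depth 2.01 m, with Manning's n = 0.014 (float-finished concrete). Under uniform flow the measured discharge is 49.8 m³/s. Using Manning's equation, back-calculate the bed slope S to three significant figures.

0.00155

A = (b + z·y)·y = (3.54 + 2.1×2.01)×2.01 = 15.60 m²
P = b + 2y√(1+z²) = 3.54 + 2×2.01×√(1+2.1²) = 12.89 m
R = A/P = 15.60/12.89 = 1.210 m
S = (Q·n / (1·A·R^(2/3)))² = (49.8×0.014 / (1×15.60×1.136))² = 0.001549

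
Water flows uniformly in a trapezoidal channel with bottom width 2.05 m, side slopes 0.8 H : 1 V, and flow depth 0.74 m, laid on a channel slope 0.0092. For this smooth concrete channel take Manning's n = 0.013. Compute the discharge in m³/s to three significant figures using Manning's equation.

A = (b + z·y)·y = (2.05 + 0.8×0.74)×0.74 = 1.955 m²
P = b + 2y√(1+z²) = 2.05 + 2×0.74×√(1+0.8²) = 3.945 m
R = A/P = 1.955/3.945 = 0.4955 m
Q = (1/n)·A·R^(2/3)·S^(1/2) = (1/0.013) × 1.955 × 0.4955^(2/3) × 0.0092^(1/2) = 9.033 m³/s

9.03 m³/s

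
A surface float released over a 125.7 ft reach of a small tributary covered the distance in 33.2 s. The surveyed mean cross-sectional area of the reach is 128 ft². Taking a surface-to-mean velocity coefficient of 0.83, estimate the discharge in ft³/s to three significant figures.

v_surface = L / t̄ = 125.7 / 33.2 = 3.786 ft/s
v_mean = 0.83 × 3.786 = 3.143 ft/s
Q = A × v_mean = 128 × 3.143 = 402.2 ft³/s

402 ft³/s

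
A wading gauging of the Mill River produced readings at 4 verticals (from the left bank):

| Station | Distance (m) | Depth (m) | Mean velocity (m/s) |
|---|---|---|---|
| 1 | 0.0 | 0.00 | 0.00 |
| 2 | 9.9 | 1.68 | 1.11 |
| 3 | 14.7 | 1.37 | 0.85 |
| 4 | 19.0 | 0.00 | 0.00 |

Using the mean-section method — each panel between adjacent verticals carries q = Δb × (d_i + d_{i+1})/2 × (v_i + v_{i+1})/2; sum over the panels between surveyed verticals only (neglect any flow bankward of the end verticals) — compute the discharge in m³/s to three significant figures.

Panel 1-2: Δb = 9.9 m, d̄ = (0.00+1.68)/2 = 0.84, v̄ = (0.00+1.11)/2 = 0.555 → q = 9.9×0.84×0.555 = 4.615 m³/s
Panel 2-3: Δb = 4.8 m, d̄ = (1.68+1.37)/2 = 1.525, v̄ = (1.11+0.85)/2 = 0.98 → q = 4.8×1.525×0.98 = 7.174 m³/s
Panel 3-4: Δb = 4.3 m, d̄ = (1.37+0.00)/2 = 0.685, v̄ = (0.85+0.00)/2 = 0.425 → q = 4.3×0.685×0.425 = 1.252 m³/s
Q = Σ q = 13.04 m³/s

13.0 m³/s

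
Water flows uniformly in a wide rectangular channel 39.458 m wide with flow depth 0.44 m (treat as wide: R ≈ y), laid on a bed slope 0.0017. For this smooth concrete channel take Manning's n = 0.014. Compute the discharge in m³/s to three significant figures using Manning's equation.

A = b·y = 39.458 × 0.44 = 17.36 m²
Wide channel: R ≈ y = 0.44 m
Q = (1/n)·A·R^(2/3)·S^(1/2) = (1/0.014) × 17.36 × 0.4400^(2/3) × 0.0017^(1/2) = 29.58 m³/s

29.6 m³/s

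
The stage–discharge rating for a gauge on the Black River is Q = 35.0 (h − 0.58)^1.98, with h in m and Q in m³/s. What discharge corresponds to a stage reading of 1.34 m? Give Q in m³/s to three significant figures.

20.3 m³/s

Q = 35.0 × (1.34 − 0.58)^1.98 = 35.0 × 0.76^1.98 = 20.33 m³/s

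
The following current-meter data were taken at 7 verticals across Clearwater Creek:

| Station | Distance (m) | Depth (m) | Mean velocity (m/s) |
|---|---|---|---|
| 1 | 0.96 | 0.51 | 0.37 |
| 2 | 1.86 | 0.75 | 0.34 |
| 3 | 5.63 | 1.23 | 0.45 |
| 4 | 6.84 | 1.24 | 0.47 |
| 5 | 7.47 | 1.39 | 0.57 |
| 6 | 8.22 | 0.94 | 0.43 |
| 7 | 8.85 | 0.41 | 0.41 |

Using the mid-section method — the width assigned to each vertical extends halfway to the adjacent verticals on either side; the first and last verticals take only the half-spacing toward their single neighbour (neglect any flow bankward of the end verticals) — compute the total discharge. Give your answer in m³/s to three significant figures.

3.47 m³/s

w_1 = (1.86 − 0.96)/2 = 0.45 m; q_1 = 0.37 × 0.51 × 0.45 = 0.08492 m³/s
w_2 = (5.63 − 0.96)/2 = 2.335 m; q_2 = 0.34 × 0.75 × 2.335 = 0.5954 m³/s
w_3 = (6.84 − 1.86)/2 = 2.49 m; q_3 = 0.45 × 1.23 × 2.49 = 1.378 m³/s
w_4 = (7.47 − 5.63)/2 = 0.92 m; q_4 = 0.47 × 1.24 × 0.92 = 0.5362 m³/s
w_5 = (8.22 − 6.84)/2 = 0.69 m; q_5 = 0.57 × 1.39 × 0.69 = 0.5467 m³/s
w_6 = (8.85 − 7.47)/2 = 0.69 m; q_6 = 0.43 × 0.94 × 0.69 = 0.2789 m³/s
w_7 = (8.85 − 8.22)/2 = 0.315 m; q_7 = 0.41 × 0.41 × 0.315 = 0.05295 m³/s
Q = Σ qᵢ = 3.473 m³/s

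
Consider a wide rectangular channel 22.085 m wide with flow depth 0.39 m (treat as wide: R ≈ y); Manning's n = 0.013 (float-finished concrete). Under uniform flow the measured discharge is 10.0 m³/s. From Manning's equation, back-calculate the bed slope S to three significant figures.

A = b·y = 22.085 × 0.39 = 8.613 m²
Wide channel: R ≈ y = 0.39 m
S = (Q·n / (1·A·R^(2/3)))² = (10.0×0.013 / (1×8.613×0.5338))² = 0.0007995

0.000799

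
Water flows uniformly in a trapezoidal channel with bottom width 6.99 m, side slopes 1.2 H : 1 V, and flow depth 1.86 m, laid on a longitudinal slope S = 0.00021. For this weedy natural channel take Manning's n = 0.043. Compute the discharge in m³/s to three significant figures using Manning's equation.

A = (b + z·y)·y = (6.99 + 1.2×1.86)×1.86 = 17.15 m²
P = b + 2y√(1+z²) = 6.99 + 2×1.86×√(1+1.2²) = 12.80 m
R = A/P = 17.15/12.80 = 1.340 m
Q = (1/n)·A·R^(2/3)·S^(1/2) = (1/0.043) × 17.15 × 1.340^(2/3) × 0.00021^(1/2) = 7.026 m³/s

7.03 m³/s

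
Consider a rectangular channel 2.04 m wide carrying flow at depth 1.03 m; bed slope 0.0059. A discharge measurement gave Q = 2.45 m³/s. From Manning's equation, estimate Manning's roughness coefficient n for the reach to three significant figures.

A = b·y = 2.04 × 1.03 = 2.101 m²
P = b + 2y = 2.04 + 2×1.03 = 4.100 m
R = A/P = 2.101/4.100 = 0.5125 m
n = (1/Q)·A·R^(2/3)·S^(1/2) = (1/2.45) × 2.101 × 0.6404 × 0.07681 = 0.04219

0.0422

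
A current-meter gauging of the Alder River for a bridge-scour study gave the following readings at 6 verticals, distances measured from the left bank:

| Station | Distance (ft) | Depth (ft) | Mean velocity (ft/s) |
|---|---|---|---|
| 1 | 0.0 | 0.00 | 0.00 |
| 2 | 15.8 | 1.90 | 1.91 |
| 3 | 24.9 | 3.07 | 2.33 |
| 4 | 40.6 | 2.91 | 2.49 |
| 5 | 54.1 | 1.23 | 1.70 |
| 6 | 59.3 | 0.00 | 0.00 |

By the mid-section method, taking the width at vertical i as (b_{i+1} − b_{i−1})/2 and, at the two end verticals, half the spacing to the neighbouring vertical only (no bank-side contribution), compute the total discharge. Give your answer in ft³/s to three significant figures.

w_2 = (24.9 − 0.0)/2 = 12.45 ft; q_2 = 1.91 × 1.90 × 12.45 = 45.18 ft³/s
w_3 = (40.6 − 15.8)/2 = 12.4 ft; q_3 = 2.33 × 3.07 × 12.4 = 88.70 ft³/s
w_4 = (54.1 − 24.9)/2 = 14.6 ft; q_4 = 2.49 × 2.91 × 14.6 = 105.8 ft³/s
w_5 = (59.3 − 40.6)/2 = 9.35 ft; q_5 = 1.70 × 1.23 × 9.35 = 19.55 ft³/s
Stations 1, 6 contribute zero (depth or velocity is 0).
Q = Σ qᵢ = 259.2 ft³/s

259 ft³/s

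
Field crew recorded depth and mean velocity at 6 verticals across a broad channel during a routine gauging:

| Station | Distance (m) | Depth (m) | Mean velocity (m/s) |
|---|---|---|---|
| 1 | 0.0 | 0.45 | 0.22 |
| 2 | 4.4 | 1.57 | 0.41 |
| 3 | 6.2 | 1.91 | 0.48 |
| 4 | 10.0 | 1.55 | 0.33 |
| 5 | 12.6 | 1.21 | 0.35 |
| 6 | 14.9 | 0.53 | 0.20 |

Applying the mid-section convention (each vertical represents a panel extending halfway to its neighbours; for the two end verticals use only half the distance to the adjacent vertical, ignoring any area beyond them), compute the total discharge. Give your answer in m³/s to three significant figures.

7.58 m³/s

w_1 = (4.4 − 0.0)/2 = 2.2 m; q_1 = 0.22 × 0.45 × 2.2 = 0.2178 m³/s
w_2 = (6.2 − 0.0)/2 = 3.1 m; q_2 = 0.41 × 1.57 × 3.1 = 1.995 m³/s
w_3 = (10.0 − 4.4)/2 = 2.8 m; q_3 = 0.48 × 1.91 × 2.8 = 2.567 m³/s
w_4 = (12.6 − 6.2)/2 = 3.2 m; q_4 = 0.33 × 1.55 × 3.2 = 1.637 m³/s
w_5 = (14.9 − 10.0)/2 = 2.45 m; q_5 = 0.35 × 1.21 × 2.45 = 1.038 m³/s
w_6 = (14.9 − 12.6)/2 = 1.15 m; q_6 = 0.20 × 0.53 × 1.15 = 0.1219 m³/s
Q = Σ qᵢ = 7.577 m³/s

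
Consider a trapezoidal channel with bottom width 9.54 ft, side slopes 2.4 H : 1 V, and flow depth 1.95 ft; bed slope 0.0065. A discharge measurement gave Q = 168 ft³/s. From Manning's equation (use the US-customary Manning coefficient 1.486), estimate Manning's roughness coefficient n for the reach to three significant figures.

0.0249

A = (b + z·y)·y = (9.54 + 2.4×1.95)×1.95 = 27.73 ft²
P = b + 2y√(1+z²) = 9.54 + 2×1.95×√(1+2.4²) = 19.68 ft
R = A/P = 27.73/19.68 = 1.409 ft
n = (1.486/Q)·A·R^(2/3)·S^(1/2) = (1.486/168) × 27.73 × 1.257 × 0.08062 = 0.02485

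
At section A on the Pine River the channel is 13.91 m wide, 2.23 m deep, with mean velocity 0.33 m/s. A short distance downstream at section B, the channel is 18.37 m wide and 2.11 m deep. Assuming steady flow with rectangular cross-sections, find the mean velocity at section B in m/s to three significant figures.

Q = A₁V₁ = (13.91×2.23) × 0.33 = 10.24 m³/s
A₂ = 18.37 × 2.11 = 38.76 m²
V₂ = Q/A₂ = 10.24/38.76 = 0.2641 m/s

0.264 m/s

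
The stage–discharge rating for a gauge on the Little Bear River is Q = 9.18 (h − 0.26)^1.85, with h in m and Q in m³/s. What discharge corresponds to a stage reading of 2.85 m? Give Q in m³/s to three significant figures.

Q = 9.18 × (2.85 − 0.26)^1.85 = 9.18 × 2.59^1.85 = 53.39 m³/s

53.4 m³/s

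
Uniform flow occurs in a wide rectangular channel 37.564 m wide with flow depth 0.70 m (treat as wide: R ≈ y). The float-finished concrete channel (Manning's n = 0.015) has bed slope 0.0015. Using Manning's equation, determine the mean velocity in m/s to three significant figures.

2.04 m/s

A = b·y = 37.564 × 0.70 = 26.29 m²
Wide channel: R ≈ y = 0.70 m
Q = (1/n)·A·R^(2/3)·S^(1/2) = (1/0.015) × 26.29 × 0.7000^(2/3) × 0.0015^(1/2) = 53.52 m³/s
V = Q/A = 53.52/26.29 = 2.036 m/s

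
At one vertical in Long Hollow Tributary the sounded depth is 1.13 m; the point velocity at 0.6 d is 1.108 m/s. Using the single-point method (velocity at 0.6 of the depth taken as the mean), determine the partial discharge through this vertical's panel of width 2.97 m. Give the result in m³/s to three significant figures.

v̄ = v₀.₆ = 1.108 m/s
q = v̄ × d × w = 1.108 × 1.13 × 2.97 = 3.719 m³/s

3.72 m³/s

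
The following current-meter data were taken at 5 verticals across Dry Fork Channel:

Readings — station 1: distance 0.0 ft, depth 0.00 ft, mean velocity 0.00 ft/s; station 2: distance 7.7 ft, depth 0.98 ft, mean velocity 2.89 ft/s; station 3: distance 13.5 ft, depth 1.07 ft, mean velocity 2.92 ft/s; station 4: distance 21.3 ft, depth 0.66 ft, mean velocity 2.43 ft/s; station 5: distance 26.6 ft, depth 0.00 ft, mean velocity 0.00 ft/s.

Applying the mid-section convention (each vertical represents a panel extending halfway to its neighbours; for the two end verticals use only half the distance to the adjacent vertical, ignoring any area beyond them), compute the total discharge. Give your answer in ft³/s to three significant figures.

50.9 ft³/s

w_2 = (13.5 − 0.0)/2 = 6.75 ft; q_2 = 2.89 × 0.98 × 6.75 = 19.12 ft³/s
w_3 = (21.3 − 7.7)/2 = 6.8 ft; q_3 = 2.92 × 1.07 × 6.8 = 21.25 ft³/s
w_4 = (26.6 − 13.5)/2 = 6.55 ft; q_4 = 2.43 × 0.66 × 6.55 = 10.50 ft³/s
Stations 1, 5 contribute zero (depth or velocity is 0).
Q = Σ qᵢ = 50.87 ft³/s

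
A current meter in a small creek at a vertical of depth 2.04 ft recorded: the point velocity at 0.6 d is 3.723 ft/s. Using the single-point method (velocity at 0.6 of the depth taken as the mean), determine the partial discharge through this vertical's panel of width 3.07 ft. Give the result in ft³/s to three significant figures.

v̄ = v₀.₆ = 3.723 ft/s
q = v̄ × d × w = 3.723 × 2.04 × 3.07 = 23.32 ft³/s

23.3 ft³/s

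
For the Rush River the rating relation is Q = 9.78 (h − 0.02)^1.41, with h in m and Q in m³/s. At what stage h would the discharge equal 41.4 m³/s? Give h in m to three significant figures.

2.80 m

h − h₀ = (Q/C)^(1/b) = (41.4/9.78)^(1/1.41) = 2.783 m
h = 0.02 + 2.783 = 2.803 m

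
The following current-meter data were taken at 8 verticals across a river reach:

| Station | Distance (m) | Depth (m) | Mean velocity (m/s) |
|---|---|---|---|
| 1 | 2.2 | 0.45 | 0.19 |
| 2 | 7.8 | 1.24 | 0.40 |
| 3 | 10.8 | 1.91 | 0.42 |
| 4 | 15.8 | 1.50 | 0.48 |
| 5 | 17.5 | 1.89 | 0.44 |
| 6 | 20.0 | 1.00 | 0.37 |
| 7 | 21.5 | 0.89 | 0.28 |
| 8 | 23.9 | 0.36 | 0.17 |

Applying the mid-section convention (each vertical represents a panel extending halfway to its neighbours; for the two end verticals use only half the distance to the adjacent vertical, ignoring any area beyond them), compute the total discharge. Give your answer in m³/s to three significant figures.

11.0 m³/s

w_1 = (7.8 − 2.2)/2 = 2.8 m; q_1 = 0.19 × 0.45 × 2.8 = 0.2394 m³/s
w_2 = (10.8 − 2.2)/2 = 4.3 m; q_2 = 0.40 × 1.24 × 4.3 = 2.133 m³/s
w_3 = (15.8 − 7.8)/2 = 4 m; q_3 = 0.42 × 1.91 × 4 = 3.209 m³/s
w_4 = (17.5 − 10.8)/2 = 3.35 m; q_4 = 0.48 × 1.50 × 3.35 = 2.412 m³/s
w_5 = (20.0 − 15.8)/2 = 2.1 m; q_5 = 0.44 × 1.89 × 2.1 = 1.746 m³/s
w_6 = (21.5 − 17.5)/2 = 2 m; q_6 = 0.37 × 1.00 × 2 = 0.7400 m³/s
w_7 = (23.9 − 20.0)/2 = 1.95 m; q_7 = 0.28 × 0.89 × 1.95 = 0.4859 m³/s
w_8 = (23.9 − 21.5)/2 = 1.2 m; q_8 = 0.17 × 0.36 × 1.2 = 0.07344 m³/s
Q = Σ qᵢ = 11.04 m³/s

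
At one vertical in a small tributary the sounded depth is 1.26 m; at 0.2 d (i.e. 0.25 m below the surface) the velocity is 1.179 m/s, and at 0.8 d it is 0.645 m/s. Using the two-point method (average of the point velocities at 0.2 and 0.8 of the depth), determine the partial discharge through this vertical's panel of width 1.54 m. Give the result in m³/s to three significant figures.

1.77 m³/s

v̄ = (1.179 + 0.645) / 2 = 0.9120 m/s
q = v̄ × d × w = 0.9120 × 1.26 × 1.54 = 1.770 m³/s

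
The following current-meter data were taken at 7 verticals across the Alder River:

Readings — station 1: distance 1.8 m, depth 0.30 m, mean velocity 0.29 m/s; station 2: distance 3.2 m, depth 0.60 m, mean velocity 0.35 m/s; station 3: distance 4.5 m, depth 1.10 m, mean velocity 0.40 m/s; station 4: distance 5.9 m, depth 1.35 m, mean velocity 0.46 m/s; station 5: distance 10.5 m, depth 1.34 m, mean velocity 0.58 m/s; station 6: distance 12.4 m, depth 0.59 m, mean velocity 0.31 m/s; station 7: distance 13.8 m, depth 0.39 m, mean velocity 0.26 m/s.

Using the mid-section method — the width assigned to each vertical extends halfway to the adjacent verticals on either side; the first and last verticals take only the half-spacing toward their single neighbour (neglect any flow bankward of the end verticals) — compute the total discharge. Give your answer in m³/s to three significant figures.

w_1 = (3.2 − 1.8)/2 = 0.7 m; q_1 = 0.29 × 0.30 × 0.7 = 0.06090 m³/s
w_2 = (4.5 − 1.8)/2 = 1.35 m; q_2 = 0.35 × 0.60 × 1.35 = 0.2835 m³/s
w_3 = (5.9 − 3.2)/2 = 1.35 m; q_3 = 0.40 × 1.10 × 1.35 = 0.5940 m³/s
w_4 = (10.5 − 4.5)/2 = 3 m; q_4 = 0.46 × 1.35 × 3 = 1.863 m³/s
w_5 = (12.4 − 5.9)/2 = 3.25 m; q_5 = 0.58 × 1.34 × 3.25 = 2.526 m³/s
w_6 = (13.8 − 10.5)/2 = 1.65 m; q_6 = 0.31 × 0.59 × 1.65 = 0.3018 m³/s
w_7 = (13.8 − 12.4)/2 = 0.7 m; q_7 = 0.26 × 0.39 × 0.7 = 0.07098 m³/s
Q = Σ qᵢ = 5.700 m³/s

5.70 m³/s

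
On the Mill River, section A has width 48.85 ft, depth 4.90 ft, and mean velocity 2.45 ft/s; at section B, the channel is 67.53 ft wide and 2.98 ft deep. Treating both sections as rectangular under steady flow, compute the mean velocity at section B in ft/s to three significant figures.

Q = A₁V₁ = (48.85×4.90) × 2.45 = 586.4 ft³/s
A₂ = 67.53 × 2.98 = 201.2 ft²
V₂ = Q/A₂ = 586.4/201.2 = 2.914 ft/s

2.91 ft/s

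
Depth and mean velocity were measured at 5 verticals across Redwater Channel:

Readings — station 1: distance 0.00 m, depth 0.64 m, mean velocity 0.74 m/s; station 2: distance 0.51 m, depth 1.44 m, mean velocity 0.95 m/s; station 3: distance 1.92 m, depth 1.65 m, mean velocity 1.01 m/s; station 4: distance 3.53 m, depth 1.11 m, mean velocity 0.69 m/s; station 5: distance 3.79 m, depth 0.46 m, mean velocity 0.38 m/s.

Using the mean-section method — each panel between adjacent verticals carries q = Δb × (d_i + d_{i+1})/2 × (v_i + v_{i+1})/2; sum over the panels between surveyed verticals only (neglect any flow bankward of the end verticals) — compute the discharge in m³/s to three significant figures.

4.58 m³/s

Panel 1-2: Δb = 0.51 m, d̄ = (0.64+1.44)/2 = 1.04, v̄ = (0.74+0.95)/2 = 0.845 → q = 0.51×1.04×0.845 = 0.4482 m³/s
Panel 2-3: Δb = 1.41 m, d̄ = (1.44+1.65)/2 = 1.545, v̄ = (0.95+1.01)/2 = 0.98 → q = 1.41×1.545×0.98 = 2.135 m³/s
Panel 3-4: Δb = 1.61 m, d̄ = (1.65+1.11)/2 = 1.38, v̄ = (1.01+0.69)/2 = 0.85 → q = 1.61×1.38×0.85 = 1.889 m³/s
Panel 4-5: Δb = 0.26 m, d̄ = (1.11+0.46)/2 = 0.785, v̄ = (0.69+0.38)/2 = 0.535 → q = 0.26×0.785×0.535 = 0.1092 m³/s
Q = Σ q = 4.581 m³/s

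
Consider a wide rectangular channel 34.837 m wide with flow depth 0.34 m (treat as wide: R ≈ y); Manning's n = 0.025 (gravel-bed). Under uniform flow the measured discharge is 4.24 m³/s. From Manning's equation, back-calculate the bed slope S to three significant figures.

A = b·y = 34.837 × 0.34 = 11.84 m²
Wide channel: R ≈ y = 0.34 m
S = (Q·n / (1·A·R^(2/3)))² = (4.24×0.025 / (1×11.84×0.4871))² = 0.0003375

0.000337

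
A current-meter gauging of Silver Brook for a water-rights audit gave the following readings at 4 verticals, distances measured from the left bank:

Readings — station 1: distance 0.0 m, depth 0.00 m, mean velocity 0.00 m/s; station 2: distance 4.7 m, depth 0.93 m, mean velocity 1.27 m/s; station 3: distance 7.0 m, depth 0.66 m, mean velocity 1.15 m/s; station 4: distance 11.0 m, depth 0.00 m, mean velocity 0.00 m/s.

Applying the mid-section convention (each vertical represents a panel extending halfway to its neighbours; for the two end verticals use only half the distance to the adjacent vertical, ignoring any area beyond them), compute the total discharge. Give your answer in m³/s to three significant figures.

6.52 m³/s

w_2 = (7.0 − 0.0)/2 = 3.5 m; q_2 = 1.27 × 0.93 × 3.5 = 4.134 m³/s
w_3 = (11.0 − 4.7)/2 = 3.15 m; q_3 = 1.15 × 0.66 × 3.15 = 2.391 m³/s
Stations 1, 4 contribute zero (depth or velocity is 0).
Q = Σ qᵢ = 6.525 m³/s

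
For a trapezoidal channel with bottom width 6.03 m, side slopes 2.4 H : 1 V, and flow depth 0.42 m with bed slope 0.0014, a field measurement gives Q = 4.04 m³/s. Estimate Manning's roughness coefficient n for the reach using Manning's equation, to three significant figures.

A = (b + z·y)·y = (6.03 + 2.4×0.42)×0.42 = 2.956 m²
P = b + 2y√(1+z²) = 6.03 + 2×0.42×√(1+2.4²) = 8.214 m
R = A/P = 2.956/8.214 = 0.3599 m
n = (1/Q)·A·R^(2/3)·S^(1/2) = (1/4.04) × 2.956 × 0.5059 × 0.03742 = 0.01385

0.0139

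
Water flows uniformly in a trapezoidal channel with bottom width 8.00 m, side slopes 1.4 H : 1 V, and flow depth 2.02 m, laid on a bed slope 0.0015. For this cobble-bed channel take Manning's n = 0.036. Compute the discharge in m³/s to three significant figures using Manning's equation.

30.3 m³/s

A = (b + z·y)·y = (8.00 + 1.4×2.02)×2.02 = 21.87 m²
P = b + 2y√(1+z²) = 8.00 + 2×2.02×√(1+1.4²) = 14.95 m
R = A/P = 21.87/14.95 = 1.463 m
Q = (1/n)·A·R^(2/3)·S^(1/2) = (1/0.036) × 21.87 × 1.463^(2/3) × 0.0015^(1/2) = 30.33 m³/s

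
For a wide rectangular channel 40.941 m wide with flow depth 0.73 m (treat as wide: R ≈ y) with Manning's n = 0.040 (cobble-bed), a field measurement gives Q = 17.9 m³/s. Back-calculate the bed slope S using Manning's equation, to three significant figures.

0.000873

A = b·y = 40.941 × 0.73 = 29.89 m²
Wide channel: R ≈ y = 0.73 m
S = (Q·n / (1·A·R^(2/3)))² = (17.9×0.040 / (1×29.89×0.8107))² = 0.0008732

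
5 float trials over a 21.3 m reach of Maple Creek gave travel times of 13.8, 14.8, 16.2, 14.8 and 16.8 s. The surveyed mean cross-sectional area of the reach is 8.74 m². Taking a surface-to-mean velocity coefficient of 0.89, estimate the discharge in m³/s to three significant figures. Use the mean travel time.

t̄ = (13.8 + 14.8 + 16.2 + 14.8 + 16.8) / 5 = 15.28 s
v_surface = L / t̄ = 21.3 / 15.28 = 1.394 m/s
v_mean = 0.89 × 1.394 = 1.241 m/s
Q = A × v_mean = 8.74 × 1.241 = 10.84 m³/s

10.8 m³/s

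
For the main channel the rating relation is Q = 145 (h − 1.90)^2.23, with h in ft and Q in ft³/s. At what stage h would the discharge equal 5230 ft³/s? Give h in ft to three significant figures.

h − h₀ = (Q/C)^(1/b) = (5230/145)^(1/2.23) = 4.992 ft
h = 1.90 + 4.992 = 6.892 ft

6.89 ft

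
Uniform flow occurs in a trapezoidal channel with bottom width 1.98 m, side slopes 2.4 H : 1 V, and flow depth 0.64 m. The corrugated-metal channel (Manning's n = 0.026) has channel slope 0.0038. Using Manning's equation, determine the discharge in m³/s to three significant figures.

A = (b + z·y)·y = (1.98 + 2.4×0.64)×0.64 = 2.250 m²
P = b + 2y√(1+z²) = 1.98 + 2×0.64×√(1+2.4²) = 5.308 m
R = A/P = 2.250/5.308 = 0.4239 m
Q = (1/n)·A·R^(2/3)·S^(1/2) = (1/0.026) × 2.250 × 0.4239^(2/3) × 0.0038^(1/2) = 3.011 m³/s

3.01 m³/s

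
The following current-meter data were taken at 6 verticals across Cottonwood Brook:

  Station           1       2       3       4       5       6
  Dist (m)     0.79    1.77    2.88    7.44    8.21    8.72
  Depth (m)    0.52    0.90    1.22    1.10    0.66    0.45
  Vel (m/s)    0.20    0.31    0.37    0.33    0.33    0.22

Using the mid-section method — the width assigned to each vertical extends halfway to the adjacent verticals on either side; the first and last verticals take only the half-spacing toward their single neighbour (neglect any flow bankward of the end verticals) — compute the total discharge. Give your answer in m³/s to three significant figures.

w_1 = (1.77 − 0.79)/2 = 0.49 m; q_1 = 0.20 × 0.52 × 0.49 = 0.05096 m³/s
w_2 = (2.88 − 0.79)/2 = 1.045 m; q_2 = 0.31 × 0.90 × 1.045 = 0.2916 m³/s
w_3 = (7.44 − 1.77)/2 = 2.835 m; q_3 = 0.37 × 1.22 × 2.835 = 1.280 m³/s
w_4 = (8.21 − 2.88)/2 = 2.665 m; q_4 = 0.33 × 1.10 × 2.665 = 0.9674 m³/s
w_5 = (8.72 − 7.44)/2 = 0.64 m; q_5 = 0.33 × 0.66 × 0.64 = 0.1394 m³/s
w_6 = (8.72 − 8.21)/2 = 0.255 m; q_6 = 0.22 × 0.45 × 0.255 = 0.02525 m³/s
Q = Σ qᵢ = 2.754 m³/s

2.75 m³/s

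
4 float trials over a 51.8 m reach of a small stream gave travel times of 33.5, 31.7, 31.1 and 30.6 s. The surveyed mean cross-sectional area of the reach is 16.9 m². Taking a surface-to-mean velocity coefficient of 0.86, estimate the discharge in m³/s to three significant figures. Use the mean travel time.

t̄ = (33.5 + 31.7 + 31.1 + 30.6) / 4 = 31.725 s
v_surface = L / t̄ = 51.8 / 31.725 = 1.633 m/s
v_mean = 0.86 × 1.633 = 1.404 m/s
Q = A × v_mean = 16.9 × 1.404 = 23.73 m³/s

23.7 m³/s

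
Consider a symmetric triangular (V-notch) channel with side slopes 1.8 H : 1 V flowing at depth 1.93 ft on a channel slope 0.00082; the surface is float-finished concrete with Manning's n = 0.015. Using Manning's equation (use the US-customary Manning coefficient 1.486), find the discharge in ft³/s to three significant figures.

17.0 ft³/s

A = z·y² = 1.8×1.93² = 6.705 ft²
P = 2y√(1+z²) = 2×1.93×√(1+1.8²) = 7.948 ft
R = A/P = 6.705/7.948 = 0.8436 ft
Q = (1.486/n)·A·R^(2/3)·S^(1/2) = (1.486/0.015) × 6.705 × 0.8436^(2/3) × 0.00082^(1/2) = 16.98 ft³/s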